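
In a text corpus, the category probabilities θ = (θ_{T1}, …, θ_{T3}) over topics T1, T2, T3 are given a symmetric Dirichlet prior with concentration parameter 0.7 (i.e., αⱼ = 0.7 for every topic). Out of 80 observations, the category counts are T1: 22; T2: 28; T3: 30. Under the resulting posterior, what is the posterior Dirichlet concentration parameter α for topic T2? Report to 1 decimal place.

The Dirichlet prior is conjugate to the Multinomial likelihood: each posterior αⱼ = prior αⱼ + observed count nⱼ.
Posterior concentration: (22.7, 28.7, 30.7), total = 82.1.
α_{T2} = 0.7 + 28 = 28.7.

28.7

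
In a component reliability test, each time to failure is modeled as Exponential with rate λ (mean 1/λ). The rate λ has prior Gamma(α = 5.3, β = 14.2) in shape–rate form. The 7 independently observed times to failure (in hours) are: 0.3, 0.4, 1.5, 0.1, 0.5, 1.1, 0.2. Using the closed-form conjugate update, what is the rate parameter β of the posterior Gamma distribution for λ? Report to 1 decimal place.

18.3

With a Gamma(shape α, rate β) prior on the exponential rate λ, the posterior after n observations with total T = Σxᵢ is Gamma(α+n, β+T).
Sum of observations T = 4.1 hours; n = 7.
Posterior: Gamma(5.3+7, 14.2+4.1) = Gamma(12.3, 18.3).
Posterior β = 18.3.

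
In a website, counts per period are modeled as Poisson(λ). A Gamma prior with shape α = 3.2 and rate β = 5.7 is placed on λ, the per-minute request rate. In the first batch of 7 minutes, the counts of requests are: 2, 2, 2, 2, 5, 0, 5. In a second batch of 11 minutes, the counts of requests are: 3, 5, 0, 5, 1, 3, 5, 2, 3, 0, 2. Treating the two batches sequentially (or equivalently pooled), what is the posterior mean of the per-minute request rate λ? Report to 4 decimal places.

With a Gamma(shape α, rate β) prior, the Poisson likelihood is conjugate: the posterior is Gamma(α + ΣXᵢ, β + n).
Batch 1: sum of counts S = 18 over n = 7 minutes.
After batch 1: Gamma(α+S, β+n) = Gamma(3.2+18, 5.7+7) = Gamma(21.2, 12.7).
Batch 2: sum of counts S = 29 over n = 11 minutes.
After batch 2: Gamma(α+S, β+n) = Gamma(21.2+29, 12.7+11) = Gamma(50.2, 23.7).
Posterior mean = α/β = 50.2/23.7 = 2.1181.

2.1181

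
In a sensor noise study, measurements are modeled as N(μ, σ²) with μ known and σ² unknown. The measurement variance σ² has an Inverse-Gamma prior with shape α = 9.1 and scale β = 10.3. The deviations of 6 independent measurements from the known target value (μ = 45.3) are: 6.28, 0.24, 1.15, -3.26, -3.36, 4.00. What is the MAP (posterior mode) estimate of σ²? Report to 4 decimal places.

3.7914

With known mean μ and an Inverse-Gamma(α, β) prior on σ², the Normal likelihood is conjugate: posterior is Inv-Gamma(α + n/2, β + Σ(xᵢ−μ)²/2).
Σ(xᵢ−μ)² = (6.28)² + (0.24)² + (1.15)² + (-3.26)² + (-3.36)² + (4.00)² = 78.7357.
Posterior: Inv-Gamma(9.1 + 6/2, 10.3 + 78.7357/2) = Inv-Gamma(12.10, 49.66785).
Mode = β/(α+1) = 49.66785/13.10 = 3.7914.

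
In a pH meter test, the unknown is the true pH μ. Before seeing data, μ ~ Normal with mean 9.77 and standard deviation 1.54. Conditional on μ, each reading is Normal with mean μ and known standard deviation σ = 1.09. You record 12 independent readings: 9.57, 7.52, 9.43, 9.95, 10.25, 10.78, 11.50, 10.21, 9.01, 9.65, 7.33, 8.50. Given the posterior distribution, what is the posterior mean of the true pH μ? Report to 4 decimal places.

9.4868

For Normal data with known variance σ², a Normal(μ₀, σ₀²) prior on μ is conjugate. Posterior precision = 1/σ₀² + n/σ²; posterior mean is the precision-weighted average of μ₀ and x̄.
Σxᵢ = 9.57 + 7.52 + 9.43 + 9.95 + 10.25 + 10.78 + 11.50 + 10.21 + 9.01 + 9.65 + 7.33 + 8.50 = 113.7, so n·x̄ = 113.7.
σ₀² = 1.54² = 2.3716, σ² = 1.09² = 1.1881; σ² + n·σ₀² = 1.1881 + 12·2.3716 = 29.6473.
Posterior mean = (μ₀/σ₀² + n·x̄/σ²)/(1/σ₀² + n/σ²) = (σ²·μ₀ + σ₀²·n·x̄)/(σ² + n·σ₀²) = (1.1881·9.77 + 2.3716·113.7)/29.6473 = 281.258657/29.6473 = 9.4868.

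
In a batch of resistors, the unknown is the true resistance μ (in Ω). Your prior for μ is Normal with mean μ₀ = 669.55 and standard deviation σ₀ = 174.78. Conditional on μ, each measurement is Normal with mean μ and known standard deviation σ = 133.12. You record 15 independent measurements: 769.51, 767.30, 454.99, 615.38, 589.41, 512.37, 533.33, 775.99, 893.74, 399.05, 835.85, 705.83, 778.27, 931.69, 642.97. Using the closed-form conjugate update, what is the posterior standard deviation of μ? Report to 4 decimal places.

33.7255

For Normal data with known variance σ², a Normal(μ₀, σ₀²) prior on μ is conjugate. Posterior precision = 1/σ₀² + n/σ²; posterior mean is the precision-weighted average of μ₀ and x̄.
σ₀² = 174.78² = 30548.0484, σ² = 133.12² = 17720.9344; σ² + n·σ₀² = 17720.9344 + 15·30548.0484 = 475941.6604.
Posterior precision = 1/σ₀² + n/σ² = 1/30548.0484 + 15/17720.9344 = (σ² + n·σ₀²)/(σ₀²σ²) = 475941.6604/(30548.0484·17720.9344); posterior variance σₙ² = σ₀²σ²/(σ² + n·σ₀²) = 30548.0484·17720.9344/475941.6604 = 1137.408230.
Posterior SD = √σₙ² = √(30548.0484·17720.9344/475941.6604) = 33.7255.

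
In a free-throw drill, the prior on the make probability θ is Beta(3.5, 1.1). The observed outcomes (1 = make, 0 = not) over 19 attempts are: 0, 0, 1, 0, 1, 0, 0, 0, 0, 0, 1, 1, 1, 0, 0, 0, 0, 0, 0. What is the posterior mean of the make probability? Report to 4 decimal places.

The Beta prior is conjugate to a Binomial/Bernoulli likelihood; the update adds successes to α and failures to β.
Posterior: Beta(α+k, β+n−k) = Beta(3.5+5, 1.1+14) = Beta(8.5, 15.1).
Posterior mean = α/(α+β) = 8.5/23.6 = 0.3602.

0.3602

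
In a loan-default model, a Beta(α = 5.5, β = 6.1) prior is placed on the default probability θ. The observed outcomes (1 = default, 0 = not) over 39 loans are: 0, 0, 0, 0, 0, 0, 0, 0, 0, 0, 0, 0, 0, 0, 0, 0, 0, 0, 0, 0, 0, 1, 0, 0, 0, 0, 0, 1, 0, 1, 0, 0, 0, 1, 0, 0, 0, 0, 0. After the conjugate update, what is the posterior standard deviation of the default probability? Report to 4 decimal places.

0.0544

The Beta prior is conjugate to a Binomial/Bernoulli likelihood; the update adds successes to α and failures to β.
Posterior: Beta(α+k, β+n−k) = Beta(5.5+4, 6.1+35) = Beta(9.5, 41.1).
Var = αβ/((α+β)²(α+β+1)) = 9.5·41.1/(50.6²·51.6) = 0.00295539; SD = √0.00295539 = 0.0544.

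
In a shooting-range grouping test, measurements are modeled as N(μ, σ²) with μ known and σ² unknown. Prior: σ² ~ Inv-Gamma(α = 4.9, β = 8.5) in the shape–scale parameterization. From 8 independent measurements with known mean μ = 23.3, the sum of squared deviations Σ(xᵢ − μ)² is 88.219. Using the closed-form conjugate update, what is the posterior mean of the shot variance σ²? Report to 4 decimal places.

With known mean μ and an Inverse-Gamma(α, β) prior on σ², the Normal likelihood is conjugate: posterior is Inv-Gamma(α + n/2, β + Σ(xᵢ−μ)²/2).
Posterior: Inv-Gamma(4.9 + 8/2, 8.5 + 88.219/2) = Inv-Gamma(8.90, 52.6095).
E[σ²|data] = β/(α−1) = 52.6095/7.90 = 6.6594.

6.6594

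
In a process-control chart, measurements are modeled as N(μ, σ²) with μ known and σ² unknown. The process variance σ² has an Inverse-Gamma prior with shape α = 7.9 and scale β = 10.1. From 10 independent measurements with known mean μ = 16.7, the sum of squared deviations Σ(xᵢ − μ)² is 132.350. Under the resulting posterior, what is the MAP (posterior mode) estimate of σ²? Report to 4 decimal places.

With known mean μ and an Inverse-Gamma(α, β) prior on σ², the Normal likelihood is conjugate: posterior is Inv-Gamma(α + n/2, β + Σ(xᵢ−μ)²/2).
Posterior: Inv-Gamma(7.9 + 10/2, 10.1 + 132.350/2) = Inv-Gamma(12.90, 76.2750).
Mode = β/(α+1) = 76.2750/13.90 = 5.4874.

5.4874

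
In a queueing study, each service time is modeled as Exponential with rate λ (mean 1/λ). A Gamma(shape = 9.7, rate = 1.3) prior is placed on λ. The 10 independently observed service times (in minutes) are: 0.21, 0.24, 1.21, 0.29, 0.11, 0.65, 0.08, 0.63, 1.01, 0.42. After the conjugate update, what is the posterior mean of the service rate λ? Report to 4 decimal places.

3.2033

With a Gamma(shape α, rate β) prior on the exponential rate λ, the posterior after n observations with total T = Σxᵢ is Gamma(α+n, β+T).
Sum of observations T = 4.85 minutes; n = 10.
Posterior: Gamma(9.7+10, 1.3+4.85) = Gamma(19.7, 6.15).
Posterior mean of λ = α/β = 19.7/6.15 = 3.2033.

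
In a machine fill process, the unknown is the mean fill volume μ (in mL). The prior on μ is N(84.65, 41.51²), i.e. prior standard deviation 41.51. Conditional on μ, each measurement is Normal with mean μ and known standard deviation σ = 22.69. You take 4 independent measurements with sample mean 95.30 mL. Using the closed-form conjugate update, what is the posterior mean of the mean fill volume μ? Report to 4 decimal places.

For Normal data with known variance σ², a Normal(μ₀, σ₀²) prior on μ is conjugate. Posterior precision = 1/σ₀² + n/σ²; posterior mean is the precision-weighted average of μ₀ and x̄.
n·x̄ = 4·95.30 = 381.2.
σ₀² = 41.51² = 1723.0801, σ² = 22.69² = 514.8361; σ² + n·σ₀² = 514.8361 + 4·1723.0801 = 7407.1565.
Posterior mean = (μ₀/σ₀² + n·x̄/σ²)/(1/σ₀² + n/σ²) = (σ²·μ₀ + σ₀²·n·x̄)/(σ² + n·σ₀²) = (514.8361·84.65 + 1723.0801·381.2)/7407.1565 = 700419.009985/7407.1565 = 94.5598.

94.5598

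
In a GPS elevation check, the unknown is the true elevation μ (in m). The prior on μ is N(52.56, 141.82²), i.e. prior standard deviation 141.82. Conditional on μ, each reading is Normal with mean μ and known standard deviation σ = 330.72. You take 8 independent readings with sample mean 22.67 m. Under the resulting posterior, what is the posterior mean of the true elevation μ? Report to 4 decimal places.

34.7658

For Normal data with known variance σ², a Normal(μ₀, σ₀²) prior on μ is conjugate. Posterior precision = 1/σ₀² + n/σ²; posterior mean is the precision-weighted average of μ₀ and x̄.
n·x̄ = 8·22.67 = 181.36.
σ₀² = 141.82² = 20112.9124, σ² = 330.72² = 109375.7184; σ² + n·σ₀² = 109375.7184 + 8·20112.9124 = 270279.0176.
Posterior mean = (μ₀/σ₀² + n·x̄/σ²)/(1/σ₀² + n/σ²) = (σ²·μ₀ + σ₀²·n·x̄)/(σ² + n·σ₀²) = (109375.7184·52.56 + 20112.9124·181.36)/270279.0176 = 9396465.551968/270279.0176 = 34.7658.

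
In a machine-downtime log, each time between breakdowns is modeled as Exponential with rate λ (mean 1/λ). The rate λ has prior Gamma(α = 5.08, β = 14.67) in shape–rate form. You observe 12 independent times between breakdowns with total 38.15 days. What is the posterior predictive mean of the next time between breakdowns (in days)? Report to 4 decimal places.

With a Gamma(shape α, rate β) prior on the exponential rate λ, the posterior after n observations with total T = Σxᵢ is Gamma(α+n, β+T).
Posterior: Gamma(5.08+12, 14.67+38.15) = Gamma(17.08, 52.82).
The predictive distribution for the next observation is Lomax; its mean is β/(α−1) = 52.82/16.08 = 3.2848.

3.2848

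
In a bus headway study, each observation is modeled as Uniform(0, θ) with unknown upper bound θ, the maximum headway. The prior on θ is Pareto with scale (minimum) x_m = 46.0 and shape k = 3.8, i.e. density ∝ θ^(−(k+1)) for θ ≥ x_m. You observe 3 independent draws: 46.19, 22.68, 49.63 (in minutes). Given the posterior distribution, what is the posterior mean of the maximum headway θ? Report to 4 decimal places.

A Pareto(scale x_m, shape k) prior on the upper bound θ of Uniform(0, θ) is conjugate: posterior is Pareto(max(x_m, max xᵢ), k + n).
Sample maximum = 49.63; prior scale x_m = 46.0 → posterior scale = max = 49.63.
Posterior shape = 3.8 + 3 = 6.8.
E[θ|data] = k·x_m/(k−1) = 6.8·49.63/5.8 = 58.1869.

58.1869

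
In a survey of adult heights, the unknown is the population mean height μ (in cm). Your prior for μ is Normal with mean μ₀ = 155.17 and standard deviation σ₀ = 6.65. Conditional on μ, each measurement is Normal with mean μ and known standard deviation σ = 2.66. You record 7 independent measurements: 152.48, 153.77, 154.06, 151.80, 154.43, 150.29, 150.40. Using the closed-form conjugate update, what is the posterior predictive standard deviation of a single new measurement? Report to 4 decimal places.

For Normal data with known variance σ², a Normal(μ₀, σ₀²) prior on μ is conjugate. Posterior precision = 1/σ₀² + n/σ²; posterior mean is the precision-weighted average of μ₀ and x̄.
σ₀² = 6.65² = 44.2225, σ² = 2.66² = 7.0756; σ² + n·σ₀² = 7.0756 + 7·44.2225 = 316.6331.
Posterior precision = 1/σ₀² + n/σ² = 1/44.2225 + 7/7.0756 = (σ² + n·σ₀²)/(σ₀²σ²) = 316.6331/(44.2225·7.0756); posterior variance σₙ² = σ₀²σ²/(σ² + n·σ₀²) = 44.2225·7.0756/316.6331 = 0.988212.
Predictive variance for one new observation = σₙ² + σ² = 44.2225·7.0756/316.6331 + 7.0756 = σ²·(σ₀² + 316.6331)/316.6331 = 7.0756·360.8556/316.6331 = 8.063812; SD = √(7.0756·360.8556/316.6331) = 2.8397.

2.8397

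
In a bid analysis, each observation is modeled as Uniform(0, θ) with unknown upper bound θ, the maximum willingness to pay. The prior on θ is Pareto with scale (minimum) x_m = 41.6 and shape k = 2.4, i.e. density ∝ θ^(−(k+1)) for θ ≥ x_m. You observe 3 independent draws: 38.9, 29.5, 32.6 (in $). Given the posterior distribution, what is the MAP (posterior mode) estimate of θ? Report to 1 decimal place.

41.6

A Pareto(scale x_m, shape k) prior on the upper bound θ of Uniform(0, θ) is conjugate: posterior is Pareto(max(x_m, max xᵢ), k + n).
Sample maximum = 38.9; prior scale x_m = 41.6 → posterior scale = max = 41.6.
Posterior shape = 2.4 + 3 = 5.4.
The Pareto density is decreasing on [x_m, ∞), so the mode is x_m = 41.6.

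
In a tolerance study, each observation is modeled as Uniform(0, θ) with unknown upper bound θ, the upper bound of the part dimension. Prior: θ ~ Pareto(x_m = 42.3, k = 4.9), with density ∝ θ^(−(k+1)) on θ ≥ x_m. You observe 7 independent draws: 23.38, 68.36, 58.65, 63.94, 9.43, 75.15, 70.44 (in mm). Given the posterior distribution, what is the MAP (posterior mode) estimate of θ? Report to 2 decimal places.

75.15

A Pareto(scale x_m, shape k) prior on the upper bound θ of Uniform(0, θ) is conjugate: posterior is Pareto(max(x_m, max xᵢ), k + n).
Sample maximum = 75.15; prior scale x_m = 42.3 → posterior scale = max = 75.15.
Posterior shape = 4.9 + 7 = 11.9.
The Pareto density is decreasing on [x_m, ∞), so the mode is x_m = 75.15.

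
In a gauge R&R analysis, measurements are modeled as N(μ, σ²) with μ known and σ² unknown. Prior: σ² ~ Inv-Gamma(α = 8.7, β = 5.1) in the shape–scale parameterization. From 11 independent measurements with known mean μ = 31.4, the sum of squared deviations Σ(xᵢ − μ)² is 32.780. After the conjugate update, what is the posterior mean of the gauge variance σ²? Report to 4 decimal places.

1.6280

With known mean μ and an Inverse-Gamma(α, β) prior on σ², the Normal likelihood is conjugate: posterior is Inv-Gamma(α + n/2, β + Σ(xᵢ−μ)²/2).
Posterior: Inv-Gamma(8.7 + 11/2, 5.1 + 32.780/2) = Inv-Gamma(14.20, 21.4900).
E[σ²|data] = β/(α−1) = 21.4900/13.20 = 1.6280.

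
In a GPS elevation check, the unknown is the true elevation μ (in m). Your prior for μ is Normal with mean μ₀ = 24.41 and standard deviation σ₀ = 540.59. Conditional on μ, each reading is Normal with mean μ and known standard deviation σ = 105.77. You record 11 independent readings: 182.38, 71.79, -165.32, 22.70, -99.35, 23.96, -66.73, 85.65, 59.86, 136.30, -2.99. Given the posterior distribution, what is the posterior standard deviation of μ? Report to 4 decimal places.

31.8355

For Normal data with known variance σ², a Normal(μ₀, σ₀²) prior on μ is conjugate. Posterior precision = 1/σ₀² + n/σ²; posterior mean is the precision-weighted average of μ₀ and x̄.
σ₀² = 540.59² = 292237.5481, σ² = 105.77² = 11187.2929; σ² + n·σ₀² = 11187.2929 + 11·292237.5481 = 3225800.322.
Posterior precision = 1/σ₀² + n/σ² = 1/292237.5481 + 11/11187.2929 = (σ² + n·σ₀²)/(σ₀²σ²) = 3225800.322/(292237.5481·11187.2929); posterior variance σₙ² = σ₀²σ²/(σ² + n·σ₀²) = 292237.5481·11187.2929/3225800.322 = 1013.499510.
Posterior SD = √σₙ² = √(292237.5481·11187.2929/3225800.322) = 31.8355.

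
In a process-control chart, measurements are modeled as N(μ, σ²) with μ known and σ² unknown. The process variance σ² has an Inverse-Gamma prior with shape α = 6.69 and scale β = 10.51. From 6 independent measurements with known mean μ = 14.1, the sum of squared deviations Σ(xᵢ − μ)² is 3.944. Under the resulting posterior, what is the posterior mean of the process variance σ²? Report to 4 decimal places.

With known mean μ and an Inverse-Gamma(α, β) prior on σ², the Normal likelihood is conjugate: posterior is Inv-Gamma(α + n/2, β + Σ(xᵢ−μ)²/2).
Posterior: Inv-Gamma(6.69 + 6/2, 10.51 + 3.944/2) = Inv-Gamma(9.69, 12.4820).
E[σ²|data] = β/(α−1) = 12.4820/8.69 = 1.4364.

1.4364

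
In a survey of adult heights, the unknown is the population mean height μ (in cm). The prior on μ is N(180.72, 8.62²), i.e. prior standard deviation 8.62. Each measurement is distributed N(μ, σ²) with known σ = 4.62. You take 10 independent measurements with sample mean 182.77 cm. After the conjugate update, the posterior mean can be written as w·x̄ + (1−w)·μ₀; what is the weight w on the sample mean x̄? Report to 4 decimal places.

For Normal data with known variance σ², a Normal(μ₀, σ₀²) prior on μ is conjugate. Posterior precision = 1/σ₀² + n/σ²; posterior mean is the precision-weighted average of μ₀ and x̄.
σ₀² = 8.62² = 74.3044, σ² = 4.62² = 21.3444. Prior precision 1/σ₀² = 1/74.3044; data precision n/σ² = 10/21.3444.
w = (n/σ²)/(1/σ₀² + n/σ²) = n·σ₀²/(σ² + n·σ₀²) = 10·74.3044/(21.3444 + 10·74.3044) = 743.044/764.3884 = 0.9721.

0.9721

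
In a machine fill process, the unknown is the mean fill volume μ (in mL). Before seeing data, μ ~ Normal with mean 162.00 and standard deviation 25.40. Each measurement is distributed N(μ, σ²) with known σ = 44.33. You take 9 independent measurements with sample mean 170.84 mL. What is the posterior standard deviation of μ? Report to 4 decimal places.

For Normal data with known variance σ², a Normal(μ₀, σ₀²) prior on μ is conjugate. Posterior precision = 1/σ₀² + n/σ²; posterior mean is the precision-weighted average of μ₀ and x̄.
σ₀² = 25.40² = 645.16, σ² = 44.33² = 1965.1489; σ² + n·σ₀² = 1965.1489 + 9·645.16 = 7771.5889.
Posterior precision = 1/σ₀² + n/σ² = 1/645.16 + 9/1965.1489 = (σ² + n·σ₀²)/(σ₀²σ²) = 7771.5889/(645.16·1965.1489); posterior variance σₙ² = σ₀²σ²/(σ² + n·σ₀²) = 645.16·1965.1489/7771.5889 = 163.137227.
Posterior SD = √σₙ² = √(645.16·1965.1489/7771.5889) = 12.7725.

12.7725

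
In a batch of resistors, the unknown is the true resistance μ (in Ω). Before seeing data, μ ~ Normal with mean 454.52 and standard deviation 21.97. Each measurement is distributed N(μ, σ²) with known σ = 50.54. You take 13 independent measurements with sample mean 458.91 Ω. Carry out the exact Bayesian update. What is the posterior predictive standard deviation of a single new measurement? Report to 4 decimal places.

51.9031

For Normal data with known variance σ², a Normal(μ₀, σ₀²) prior on μ is conjugate. Posterior precision = 1/σ₀² + n/σ²; posterior mean is the precision-weighted average of μ₀ and x̄.
σ₀² = 21.97² = 482.6809, σ² = 50.54² = 2554.2916; σ² + n·σ₀² = 2554.2916 + 13·482.6809 = 8829.1433.
Posterior precision = 1/σ₀² + n/σ² = 1/482.6809 + 13/2554.2916 = (σ² + n·σ₀²)/(σ₀²σ²) = 8829.1433/(482.6809·2554.2916); posterior variance σₙ² = σ₀²σ²/(σ² + n·σ₀²) = 482.6809·2554.2916/8829.1433 = 139.640702.
Predictive variance for one new observation = σₙ² + σ² = 482.6809·2554.2916/8829.1433 + 2554.2916 = σ²·(σ₀² + 8829.1433)/8829.1433 = 2554.2916·9311.8242/8829.1433 = 2693.932302; SD = √(2554.2916·9311.8242/8829.1433) = 51.9031.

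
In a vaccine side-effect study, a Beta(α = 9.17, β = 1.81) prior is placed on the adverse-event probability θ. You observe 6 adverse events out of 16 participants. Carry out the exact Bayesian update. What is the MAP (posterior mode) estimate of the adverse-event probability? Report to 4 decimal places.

The Beta prior is conjugate to a Binomial/Bernoulli likelihood; the update adds successes to α and failures to β.
Posterior: Beta(α+k, β+n−k) = Beta(9.17+6, 1.81+10) = Beta(15.17, 11.81).
Mode of Beta(a,b) for a,b>1 is (a−1)/(a+b−2) = 14.17/24.98 = 0.5673.

0.5673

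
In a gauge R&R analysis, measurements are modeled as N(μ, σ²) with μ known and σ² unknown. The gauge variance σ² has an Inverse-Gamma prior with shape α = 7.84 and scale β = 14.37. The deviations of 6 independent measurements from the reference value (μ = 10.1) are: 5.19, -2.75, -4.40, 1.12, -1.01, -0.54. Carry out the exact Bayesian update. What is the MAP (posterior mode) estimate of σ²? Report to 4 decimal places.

3.5965

With known mean μ and an Inverse-Gamma(α, β) prior on σ², the Normal likelihood is conjugate: posterior is Inv-Gamma(α + n/2, β + Σ(xᵢ−μ)²/2).
Σ(xᵢ−μ)² = (5.19)² + (-2.75)² + (-4.40)² + (1.12)² + (-1.01)² + (-0.54)² = 56.4247.
Posterior: Inv-Gamma(7.84 + 6/2, 14.37 + 56.4247/2) = Inv-Gamma(10.84, 42.58235).
Mode = β/(α+1) = 42.58235/11.84 = 3.5965.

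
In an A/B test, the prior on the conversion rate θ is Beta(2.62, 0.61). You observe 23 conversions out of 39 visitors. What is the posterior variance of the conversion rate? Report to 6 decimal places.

The Beta prior is conjugate to a Binomial/Bernoulli likelihood; the update adds successes to α and failures to β.
Posterior: Beta(α+k, β+n−k) = Beta(2.62+23, 0.61+16) = Beta(25.62, 16.61).
Var = αβ/((α+β)²(α+β+1)) = 25.62·16.61/(42.23²·43.23) = 0.005520.

0.005520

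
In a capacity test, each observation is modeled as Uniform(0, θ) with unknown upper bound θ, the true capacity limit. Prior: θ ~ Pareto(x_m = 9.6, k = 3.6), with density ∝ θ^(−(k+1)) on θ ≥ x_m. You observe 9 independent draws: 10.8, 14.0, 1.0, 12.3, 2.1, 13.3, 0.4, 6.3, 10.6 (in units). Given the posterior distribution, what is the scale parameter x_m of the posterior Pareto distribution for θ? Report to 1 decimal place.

A Pareto(scale x_m, shape k) prior on the upper bound θ of Uniform(0, θ) is conjugate: posterior is Pareto(max(x_m, max xᵢ), k + n).
Sample maximum = 14.0; prior scale x_m = 9.6 → posterior scale = max = 14.0.
Posterior shape = 3.6 + 9 = 12.6.
Posterior scale x_m = 14.0.

14.0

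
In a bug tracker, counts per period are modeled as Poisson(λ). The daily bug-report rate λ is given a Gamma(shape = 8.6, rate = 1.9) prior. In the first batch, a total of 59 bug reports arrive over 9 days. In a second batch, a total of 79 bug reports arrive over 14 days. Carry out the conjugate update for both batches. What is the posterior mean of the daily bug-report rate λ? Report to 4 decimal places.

5.8876

With a Gamma(shape α, rate β) prior, the Poisson likelihood is conjugate: the posterior is Gamma(α + ΣXᵢ, β + n).
After batch 1: Gamma(α+S, β+n) = Gamma(8.6+59, 1.9+9) = Gamma(67.6, 10.9).
After batch 2: Gamma(α+S, β+n) = Gamma(67.6+79, 10.9+14) = Gamma(146.6, 24.9).
Posterior mean = α/β = 146.6/24.9 = 5.8876.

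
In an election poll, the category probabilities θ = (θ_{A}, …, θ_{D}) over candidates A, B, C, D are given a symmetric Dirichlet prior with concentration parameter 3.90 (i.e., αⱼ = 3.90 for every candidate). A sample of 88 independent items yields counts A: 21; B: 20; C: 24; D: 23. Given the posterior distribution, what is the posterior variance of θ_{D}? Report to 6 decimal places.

The Dirichlet prior is conjugate to the Multinomial likelihood: each posterior αⱼ = prior αⱼ + observed count nⱼ.
Posterior concentration: (24.90, 23.90, 27.90, 26.90), total = 103.60.
Var[θ_j] = α_j(Σα−α_j)/((Σα)²(Σα+1)) = 26.90·76.70/(103.60²·104.60) = 0.001838.

0.001838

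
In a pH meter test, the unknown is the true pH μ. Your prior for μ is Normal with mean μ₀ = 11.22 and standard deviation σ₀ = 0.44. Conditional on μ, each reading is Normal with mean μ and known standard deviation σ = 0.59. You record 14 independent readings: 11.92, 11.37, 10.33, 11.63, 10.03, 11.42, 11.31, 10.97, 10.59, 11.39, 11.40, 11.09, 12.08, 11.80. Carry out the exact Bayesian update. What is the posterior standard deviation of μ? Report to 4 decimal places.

For Normal data with known variance σ², a Normal(μ₀, σ₀²) prior on μ is conjugate. Posterior precision = 1/σ₀² + n/σ²; posterior mean is the precision-weighted average of μ₀ and x̄.
σ₀² = 0.44² = 0.1936, σ² = 0.59² = 0.3481; σ² + n·σ₀² = 0.3481 + 14·0.1936 = 3.0585.
Posterior precision = 1/σ₀² + n/σ² = 1/0.1936 + 14/0.3481 = (σ² + n·σ₀²)/(σ₀²σ²) = 3.0585/(0.1936·0.3481); posterior variance σₙ² = σ₀²σ²/(σ² + n·σ₀²) = 0.1936·0.3481/3.0585 = 0.022034.
Posterior SD = √σₙ² = √(0.1936·0.3481/3.0585) = 0.1484.

0.1484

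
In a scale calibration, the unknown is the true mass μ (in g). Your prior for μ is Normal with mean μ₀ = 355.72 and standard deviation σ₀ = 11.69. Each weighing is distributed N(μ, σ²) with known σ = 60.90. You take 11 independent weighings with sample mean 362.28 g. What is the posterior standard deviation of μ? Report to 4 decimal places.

For Normal data with known variance σ², a Normal(μ₀, σ₀²) prior on μ is conjugate. Posterior precision = 1/σ₀² + n/σ²; posterior mean is the precision-weighted average of μ₀ and x̄.
σ₀² = 11.69² = 136.6561, σ² = 60.90² = 3708.81; σ² + n·σ₀² = 3708.81 + 11·136.6561 = 5212.0271.
Posterior precision = 1/σ₀² + n/σ² = 1/136.6561 + 11/3708.81 = (σ² + n·σ₀²)/(σ₀²σ²) = 5212.0271/(136.6561·3708.81); posterior variance σₙ² = σ₀²σ²/(σ² + n·σ₀²) = 136.6561·3708.81/5212.0271 = 97.242685.
Posterior SD = √σₙ² = √(136.6561·3708.81/5212.0271) = 9.8612.

9.8612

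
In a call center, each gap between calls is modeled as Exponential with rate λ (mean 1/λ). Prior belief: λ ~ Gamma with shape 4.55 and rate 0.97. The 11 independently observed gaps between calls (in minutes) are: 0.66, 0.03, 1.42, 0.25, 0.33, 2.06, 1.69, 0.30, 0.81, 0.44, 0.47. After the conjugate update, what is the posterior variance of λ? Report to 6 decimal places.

With a Gamma(shape α, rate β) prior on the exponential rate λ, the posterior after n observations with total T = Σxᵢ is Gamma(α+n, β+T).
Sum of observations T = 8.46 minutes; n = 11.
Posterior: Gamma(4.55+11, 0.97+8.46) = Gamma(15.55, 9.43).
Var = α/β² = 0.174867.

0.174867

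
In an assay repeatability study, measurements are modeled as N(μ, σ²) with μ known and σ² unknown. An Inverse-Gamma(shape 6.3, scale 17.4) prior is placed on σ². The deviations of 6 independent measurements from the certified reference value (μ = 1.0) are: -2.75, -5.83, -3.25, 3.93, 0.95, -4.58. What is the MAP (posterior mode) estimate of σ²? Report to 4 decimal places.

6.0310

With known mean μ and an Inverse-Gamma(α, β) prior on σ², the Normal likelihood is conjugate: posterior is Inv-Gamma(α + n/2, β + Σ(xᵢ−μ)²/2).
Σ(xᵢ−μ)² = (-2.75)² + (-5.83)² + (-3.25)² + (3.93)² + (0.95)² + (-4.58)² = 89.4377.
Posterior: Inv-Gamma(6.3 + 6/2, 17.4 + 89.4377/2) = Inv-Gamma(9.30, 62.11885).
Mode = β/(α+1) = 62.11885/10.30 = 6.0310.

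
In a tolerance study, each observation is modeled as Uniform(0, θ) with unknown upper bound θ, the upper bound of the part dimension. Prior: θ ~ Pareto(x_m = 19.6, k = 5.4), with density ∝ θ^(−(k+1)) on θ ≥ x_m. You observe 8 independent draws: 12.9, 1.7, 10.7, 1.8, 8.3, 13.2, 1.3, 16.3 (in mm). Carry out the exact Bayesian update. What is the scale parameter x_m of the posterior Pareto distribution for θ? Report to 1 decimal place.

A Pareto(scale x_m, shape k) prior on the upper bound θ of Uniform(0, θ) is conjugate: posterior is Pareto(max(x_m, max xᵢ), k + n).
Sample maximum = 16.3; prior scale x_m = 19.6 → posterior scale = max = 19.6.
Posterior shape = 5.4 + 8 = 13.4.
Posterior scale x_m = 19.6.

19.6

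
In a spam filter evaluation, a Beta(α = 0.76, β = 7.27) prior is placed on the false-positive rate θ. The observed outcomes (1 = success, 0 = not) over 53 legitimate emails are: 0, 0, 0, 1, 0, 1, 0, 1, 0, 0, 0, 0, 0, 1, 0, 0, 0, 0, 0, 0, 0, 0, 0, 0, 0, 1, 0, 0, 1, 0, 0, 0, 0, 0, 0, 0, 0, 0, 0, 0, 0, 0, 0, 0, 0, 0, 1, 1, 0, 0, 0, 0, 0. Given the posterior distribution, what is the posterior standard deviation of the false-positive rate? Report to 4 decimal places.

The Beta prior is conjugate to a Binomial/Bernoulli likelihood; the update adds successes to α and failures to β.
Posterior: Beta(α+k, β+n−k) = Beta(0.76+8, 7.27+45) = Beta(8.76, 52.27).
Var = αβ/((α+β)²(α+β+1)) = 8.76·52.27/(61.03²·62.03) = 0.00198184; SD = √0.00198184 = 0.0445.

0.0445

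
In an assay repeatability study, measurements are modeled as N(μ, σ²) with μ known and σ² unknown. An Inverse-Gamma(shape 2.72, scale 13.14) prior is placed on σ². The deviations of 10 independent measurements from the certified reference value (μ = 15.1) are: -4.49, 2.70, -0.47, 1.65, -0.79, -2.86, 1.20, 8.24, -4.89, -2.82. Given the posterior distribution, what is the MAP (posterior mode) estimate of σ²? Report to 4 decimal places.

With known mean μ and an Inverse-Gamma(α, β) prior on σ², the Normal likelihood is conjugate: posterior is Inv-Gamma(α + n/2, β + Σ(xᵢ−μ)²/2).
Σ(xᵢ−μ)² = (-4.49)² + (2.70)² + (-0.47)² + (1.65)² + (-0.79)² + (-2.86)² + (1.20)² + (8.24)² + (-4.89)² + (-2.82)² = 140.3993.
Posterior: Inv-Gamma(2.72 + 10/2, 13.14 + 140.3993/2) = Inv-Gamma(7.72, 83.33965).
Mode = β/(α+1) = 83.33965/8.72 = 9.5573.

9.5573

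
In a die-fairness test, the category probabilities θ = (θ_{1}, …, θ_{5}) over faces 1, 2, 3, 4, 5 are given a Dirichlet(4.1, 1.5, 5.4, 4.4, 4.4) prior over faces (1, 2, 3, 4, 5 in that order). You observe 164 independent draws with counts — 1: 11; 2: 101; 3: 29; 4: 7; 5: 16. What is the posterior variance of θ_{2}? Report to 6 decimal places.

The Dirichlet prior is conjugate to the Multinomial likelihood: each posterior αⱼ = prior αⱼ + observed count nⱼ.
Posterior concentration: (15.1, 102.5, 34.4, 11.4, 20.4), total = 183.8.
Var[θ_j] = α_j(Σα−α_j)/((Σα)²(Σα+1)) = 102.5·81.3/(183.8²·184.8) = 0.001335.

0.001335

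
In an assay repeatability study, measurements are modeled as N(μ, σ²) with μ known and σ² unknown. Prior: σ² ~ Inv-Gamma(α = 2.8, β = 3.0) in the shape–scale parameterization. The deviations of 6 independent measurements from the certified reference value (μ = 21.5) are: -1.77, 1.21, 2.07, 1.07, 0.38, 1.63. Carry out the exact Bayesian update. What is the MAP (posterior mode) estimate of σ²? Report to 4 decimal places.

1.3844

With known mean μ and an Inverse-Gamma(α, β) prior on σ², the Normal likelihood is conjugate: posterior is Inv-Gamma(α + n/2, β + Σ(xᵢ−μ)²/2).
Σ(xᵢ−μ)² = (-1.77)² + (1.21)² + (2.07)² + (1.07)² + (0.38)² + (1.63)² = 12.8281.
Posterior: Inv-Gamma(2.8 + 6/2, 3.0 + 12.8281/2) = Inv-Gamma(5.80, 9.41405).
Mode = β/(α+1) = 9.41405/6.80 = 1.3844.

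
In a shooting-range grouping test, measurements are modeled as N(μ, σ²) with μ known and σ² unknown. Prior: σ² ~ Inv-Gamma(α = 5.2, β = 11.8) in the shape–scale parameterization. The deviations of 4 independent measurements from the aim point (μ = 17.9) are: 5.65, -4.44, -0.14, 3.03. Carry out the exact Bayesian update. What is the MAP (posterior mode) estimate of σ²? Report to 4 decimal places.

With known mean μ and an Inverse-Gamma(α, β) prior on σ², the Normal likelihood is conjugate: posterior is Inv-Gamma(α + n/2, β + Σ(xᵢ−μ)²/2).
Σ(xᵢ−μ)² = (5.65)² + (-4.44)² + (-0.14)² + (3.03)² = 60.8366.
Posterior: Inv-Gamma(5.2 + 4/2, 11.8 + 60.8366/2) = Inv-Gamma(7.20, 42.21830).
Mode = β/(α+1) = 42.21830/8.20 = 5.1486.

5.1486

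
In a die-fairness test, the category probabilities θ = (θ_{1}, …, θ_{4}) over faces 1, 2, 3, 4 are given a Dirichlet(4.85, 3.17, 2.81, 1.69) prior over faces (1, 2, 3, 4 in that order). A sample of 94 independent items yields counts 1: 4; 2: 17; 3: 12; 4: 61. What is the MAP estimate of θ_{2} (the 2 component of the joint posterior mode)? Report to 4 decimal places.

The Dirichlet prior is conjugate to the Multinomial likelihood: each posterior αⱼ = prior αⱼ + observed count nⱼ.
Posterior concentration: (8.85, 20.17, 14.81, 62.69), total = 106.52.
Joint mode component: (α_{2}−1)/(Σα−K) = 19.17/102.52 = 0.1870.

0.1870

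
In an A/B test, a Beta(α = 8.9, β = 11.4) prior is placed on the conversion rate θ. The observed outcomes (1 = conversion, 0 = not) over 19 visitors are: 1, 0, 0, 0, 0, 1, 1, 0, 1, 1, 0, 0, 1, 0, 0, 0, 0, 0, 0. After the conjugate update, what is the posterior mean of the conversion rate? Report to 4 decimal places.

0.3791

The Beta prior is conjugate to a Binomial/Bernoulli likelihood; the update adds successes to α and failures to β.
Posterior: Beta(α+k, β+n−k) = Beta(8.9+6, 11.4+13) = Beta(14.9, 24.4).
Posterior mean = α/(α+β) = 14.9/39.3 = 0.3791.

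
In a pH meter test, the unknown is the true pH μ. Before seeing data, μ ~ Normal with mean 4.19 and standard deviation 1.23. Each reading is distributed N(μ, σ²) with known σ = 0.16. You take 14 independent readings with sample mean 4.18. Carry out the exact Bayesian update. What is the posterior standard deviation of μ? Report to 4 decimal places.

0.0427

For Normal data with known variance σ², a Normal(μ₀, σ₀²) prior on μ is conjugate. Posterior precision = 1/σ₀² + n/σ²; posterior mean is the precision-weighted average of μ₀ and x̄.
σ₀² = 1.23² = 1.5129, σ² = 0.16² = 0.0256; σ² + n·σ₀² = 0.0256 + 14·1.5129 = 21.2062.
Posterior precision = 1/σ₀² + n/σ² = 1/1.5129 + 14/0.0256 = (σ² + n·σ₀²)/(σ₀²σ²) = 21.2062/(1.5129·0.0256); posterior variance σₙ² = σ₀²σ²/(σ² + n·σ₀²) = 1.5129·0.0256/21.2062 = 0.001826.
Posterior SD = √σₙ² = √(1.5129·0.0256/21.2062) = 0.0427.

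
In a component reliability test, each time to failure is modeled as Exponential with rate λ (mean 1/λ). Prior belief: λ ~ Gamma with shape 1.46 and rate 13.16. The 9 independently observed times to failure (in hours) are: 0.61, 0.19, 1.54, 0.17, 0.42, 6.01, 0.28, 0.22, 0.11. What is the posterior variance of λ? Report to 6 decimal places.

With a Gamma(shape α, rate β) prior on the exponential rate λ, the posterior after n observations with total T = Σxᵢ is Gamma(α+n, β+T).
Sum of observations T = 9.55 hours; n = 9.
Posterior: Gamma(1.46+9, 13.16+9.55) = Gamma(10.46, 22.71).
Var = α/β² = 0.020281.

0.020281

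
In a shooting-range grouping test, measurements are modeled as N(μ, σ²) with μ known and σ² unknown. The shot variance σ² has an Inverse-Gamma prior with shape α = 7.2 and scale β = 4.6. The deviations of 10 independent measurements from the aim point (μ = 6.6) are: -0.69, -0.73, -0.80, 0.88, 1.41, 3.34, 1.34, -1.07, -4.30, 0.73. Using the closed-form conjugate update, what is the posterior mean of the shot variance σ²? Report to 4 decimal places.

With known mean μ and an Inverse-Gamma(α, β) prior on σ², the Normal likelihood is conjugate: posterior is Inv-Gamma(α + n/2, β + Σ(xᵢ−μ)²/2).
Σ(xᵢ−μ)² = (-0.69)² + (-0.73)² + (-0.80)² + (0.88)² + (1.41)² + (3.34)² + (1.34)² + (-1.07)² + (-4.30)² + (0.73)² = 37.5305.
Posterior: Inv-Gamma(7.2 + 10/2, 4.6 + 37.5305/2) = Inv-Gamma(12.20, 23.36525).
E[σ²|data] = β/(α−1) = 23.36525/11.20 = 2.0862.

2.0862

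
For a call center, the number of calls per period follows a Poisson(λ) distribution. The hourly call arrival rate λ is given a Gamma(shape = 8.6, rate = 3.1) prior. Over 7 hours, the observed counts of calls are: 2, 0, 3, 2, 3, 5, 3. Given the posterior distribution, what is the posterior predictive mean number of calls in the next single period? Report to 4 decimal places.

With a Gamma(shape α, rate β) prior, the Poisson likelihood is conjugate: the posterior is Gamma(α + ΣXᵢ, β + n).
Sum of counts S = 18 over n = 7 hours.
Posterior: Gamma(α+S, β+n) = Gamma(8.6+18, 3.1+7) = Gamma(26.6, 10.1).
The predictive distribution for one future period is NegBinom with mean α/β = 2.6337.

2.6337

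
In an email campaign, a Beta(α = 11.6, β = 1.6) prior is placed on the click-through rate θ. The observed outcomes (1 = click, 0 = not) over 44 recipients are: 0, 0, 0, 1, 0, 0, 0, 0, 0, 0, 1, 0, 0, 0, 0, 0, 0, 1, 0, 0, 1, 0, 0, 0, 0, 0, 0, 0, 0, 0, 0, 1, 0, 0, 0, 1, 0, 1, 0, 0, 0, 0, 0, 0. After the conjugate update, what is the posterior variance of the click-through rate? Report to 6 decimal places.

The Beta prior is conjugate to a Binomial/Bernoulli likelihood; the update adds successes to α and failures to β.
Posterior: Beta(α+k, β+n−k) = Beta(11.6+7, 1.6+37) = Beta(18.6, 38.6).
Var = αβ/((α+β)²(α+β+1)) = 18.6·38.6/(57.2²·58.2) = 0.003770.

0.003770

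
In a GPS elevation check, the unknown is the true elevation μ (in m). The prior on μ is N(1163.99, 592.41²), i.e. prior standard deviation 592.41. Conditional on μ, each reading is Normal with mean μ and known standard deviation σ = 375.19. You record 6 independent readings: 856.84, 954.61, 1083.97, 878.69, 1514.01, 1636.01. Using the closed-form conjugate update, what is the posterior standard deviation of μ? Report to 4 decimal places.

148.2941

For Normal data with known variance σ², a Normal(μ₀, σ₀²) prior on μ is conjugate. Posterior precision = 1/σ₀² + n/σ²; posterior mean is the precision-weighted average of μ₀ and x̄.
σ₀² = 592.41² = 350949.6081, σ² = 375.19² = 140767.5361; σ² + n·σ₀² = 140767.5361 + 6·350949.6081 = 2246465.1847.
Posterior precision = 1/σ₀² + n/σ² = 1/350949.6081 + 6/140767.5361 = (σ² + n·σ₀²)/(σ₀²σ²) = 2246465.1847/(350949.6081·140767.5361); posterior variance σₙ² = σ₀²σ²/(σ² + n·σ₀²) = 350949.6081·140767.5361/2246465.1847 = 21991.131652.
Posterior SD = √σₙ² = √(350949.6081·140767.5361/2246465.1847) = 148.2941.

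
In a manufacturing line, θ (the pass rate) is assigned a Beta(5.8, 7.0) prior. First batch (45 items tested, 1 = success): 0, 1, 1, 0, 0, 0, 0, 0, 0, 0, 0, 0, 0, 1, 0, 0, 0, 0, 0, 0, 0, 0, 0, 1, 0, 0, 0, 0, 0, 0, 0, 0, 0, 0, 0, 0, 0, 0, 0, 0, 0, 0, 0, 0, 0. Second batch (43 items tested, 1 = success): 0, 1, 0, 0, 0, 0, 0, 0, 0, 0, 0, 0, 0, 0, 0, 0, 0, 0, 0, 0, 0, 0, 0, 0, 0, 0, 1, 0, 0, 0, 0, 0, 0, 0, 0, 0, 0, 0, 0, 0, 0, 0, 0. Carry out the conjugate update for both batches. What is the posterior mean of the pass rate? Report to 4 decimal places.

0.1171

The Beta prior is conjugate to a Binomial/Bernoulli likelihood; the update adds successes to α and failures to β.
After batch 1: Beta(5.8+4, 7.0+41) = Beta(9.8, 48.0).
After batch 2: Beta(9.8+2, 48.0+41) = Beta(11.8, 89.0).
Posterior mean = α/(α+β) = 11.8/100.8 = 0.1171.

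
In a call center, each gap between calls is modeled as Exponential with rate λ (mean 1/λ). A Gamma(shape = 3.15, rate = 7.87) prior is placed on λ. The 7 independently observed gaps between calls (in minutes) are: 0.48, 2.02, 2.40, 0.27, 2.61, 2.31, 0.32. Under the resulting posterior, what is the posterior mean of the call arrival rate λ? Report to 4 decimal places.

0.5553

With a Gamma(shape α, rate β) prior on the exponential rate λ, the posterior after n observations with total T = Σxᵢ is Gamma(α+n, β+T).
Sum of observations T = 10.41 minutes; n = 7.
Posterior: Gamma(3.15+7, 7.87+10.41) = Gamma(10.15, 18.28).
Posterior mean of λ = α/β = 10.15/18.28 = 0.5553.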